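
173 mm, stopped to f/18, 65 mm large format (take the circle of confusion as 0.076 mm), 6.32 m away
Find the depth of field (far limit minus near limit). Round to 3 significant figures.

3.86 m

Hyperfocal distance H = f²/(N·c) + f = 173²/(18 × 0.076) + 173 = 29929/1.368 + 173 ≈ 22050.9 mm ≈ 22.05 m.
Near limit Dn = s·(H − f)/(H + s − 2f) = 6320 × (22050.9 − 173) / (22050.9 + 6320 − 2 × 173) = 6320 × 21877.9 / 28024.9 ≈ 4933.8 mm.
Far limit Df = s·(H − f)/(H − s) = 6320 × (22050.9 − 173) / (22050.9 − 6320) = 6320 × 21877.9 / 15730.9 ≈ 8789.6 mm.
Depth of field = Df − Dn = 8789.6 − 4933.8 ≈ 3855.8 mm ≈ 3.86 m.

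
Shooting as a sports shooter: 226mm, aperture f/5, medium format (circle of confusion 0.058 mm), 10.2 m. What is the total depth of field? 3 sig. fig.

1.16 m

Hyperfocal distance H = f²/(N·c) + f = 226²/(5 × 0.058) + 226 = 51076/0.29 + 226 ≈ 176350.1 mm ≈ 176.4 m.
Near limit Dn = s·(H − f)/(H + s − 2f) = 10200 × (176350.1 − 226) / (176350.1 + 10200 − 2 × 226) = 10200 × 176124.1 / 186098.1 ≈ 9653.3 mm.
Far limit Df = s·(H − f)/(H − s) = 10200 × (176350.1 − 226) / (176350.1 − 10200) = 10200 × 176124.1 / 166150.1 ≈ 10812.3 mm.
Depth of field = Df − Dn = 10812.3 − 9653.3 ≈ 1159.0 mm ≈ 1.16 m.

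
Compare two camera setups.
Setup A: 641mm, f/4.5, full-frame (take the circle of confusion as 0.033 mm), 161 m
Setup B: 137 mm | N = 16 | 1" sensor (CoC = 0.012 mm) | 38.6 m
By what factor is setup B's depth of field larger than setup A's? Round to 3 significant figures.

1.92

Setup A: H = 641²/(4.5×0.033) + 641 ≈ 2767516.4 mm; DoF = Df − Dn = 170905 − 152180 ≈ 18725 mm.
Setup B: H = 137²/(16×0.012) + 137 ≈ 97892.2 mm; DoF = Df − Dn = 63640 − 27701 ≈ 35939 mm.
Ratio = 35939 / 18725 ≈ 1.92.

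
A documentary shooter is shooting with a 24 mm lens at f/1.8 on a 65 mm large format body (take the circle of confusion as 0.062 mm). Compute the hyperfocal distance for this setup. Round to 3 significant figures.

Hyperfocal distance H = f²/(N·c) + f = 24²/(1.8 × 0.062) + 24 = 576/0.1116 + 24 ≈ 5185.3 mm ≈ 5.19 m.

5.19 m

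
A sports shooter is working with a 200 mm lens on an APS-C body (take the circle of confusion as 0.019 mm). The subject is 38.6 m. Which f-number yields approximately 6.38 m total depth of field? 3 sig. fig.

f/4.50

Write h = H − f = f²/(N·c). The thin-lens limits are Dn = s·h/(h + (s−f)) and Df = s·h/(h − (s−f)), so DoF = Df − Dn = 2·s·(s−f)·h / (h² − (s−f)²).
That is a quadratic in h: DoF·h² − 2·s·(s−f)·h − DoF·(s−f)² = 0 ⇒ h = (s−f)·(s + √(s² + DoF²)) / DoF = 38400 × (38600 + √(38600² + 6380²)) / 6380 = 38400 × (38600 + 39123.7) / 6380 ≈ 467804 mm.
Then N = f²/(c·h) = 200² / (0.019 × 467804) = 40000 / 8888.3 ≈ 4.50.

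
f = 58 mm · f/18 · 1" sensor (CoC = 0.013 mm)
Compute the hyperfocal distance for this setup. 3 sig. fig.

Hyperfocal distance H = f²/(N·c) + f = 58²/(18 × 0.013) + 58 = 3364/0.234 + 58 ≈ 14434.1 mm ≈ 14.4 m.

14.4 m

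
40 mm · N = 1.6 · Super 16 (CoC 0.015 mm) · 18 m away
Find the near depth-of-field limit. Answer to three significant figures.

Hyperfocal distance H = f²/(N·c) + f = 40²/(1.6 × 0.015) + 40 = 1600/0.024 + 40 ≈ 66706.7 mm ≈ 66.71 m.
Near limit Dn = s·(H − f)/(H + s − 2f) = 18000 × (66706.7 − 40) / (66706.7 + 18000 − 2 × 40) = 18000 × 66666.7 / 84626.7 ≈ 14180 mm ≈ 14.2 m.

14.2 m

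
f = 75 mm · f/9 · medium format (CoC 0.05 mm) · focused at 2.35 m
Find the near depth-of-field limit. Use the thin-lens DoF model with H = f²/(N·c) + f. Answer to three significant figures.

1.99 m

Hyperfocal distance H = f²/(N·c) + f = 75²/(9 × 0.05) + 75 = 5625/0.45 + 75 ≈ 12575.0 mm ≈ 12.57 m.
Near limit Dn = s·(H − f)/(H + s − 2f) = 2350 × (12575.0 − 75) / (12575.0 + 2350 − 2 × 75) = 2350 × 12500.0 / 14775.0 ≈ 1988.2 mm ≈ 1.99 m.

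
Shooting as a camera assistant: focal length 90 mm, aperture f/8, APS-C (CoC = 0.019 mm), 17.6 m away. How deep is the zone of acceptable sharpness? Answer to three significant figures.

Hyperfocal distance H = f²/(N·c) + f = 90²/(8 × 0.019) + 90 = 8100/0.152 + 90 ≈ 53379.5 mm ≈ 53.38 m.
Near limit Dn = s·(H − f)/(H + s − 2f) = 17600 × (53379.5 − 90) / (53379.5 + 17600 − 2 × 90) = 17600 × 53289.5 / 70799.5 ≈ 13247 mm.
Far limit Df = s·(H − f)/(H − s) = 17600 × (53379.5 − 90) / (53379.5 − 17600) = 17600 × 53289.5 / 35779.5 ≈ 26213 mm.
Depth of field = Df − Dn = 26213 − 13247 ≈ 12966 mm ≈ 13.0 m.

13.0 m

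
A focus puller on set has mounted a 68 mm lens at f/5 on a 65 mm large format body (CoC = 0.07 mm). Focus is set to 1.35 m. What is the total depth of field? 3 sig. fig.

264 mm

Hyperfocal distance H = f²/(N·c) + f = 68²/(5 × 0.07) + 68 = 4624/0.35 + 68 ≈ 13279.4 mm ≈ 13.28 m.
Near limit Dn = s·(H − f)/(H + s − 2f) = 1350 × (13279.4 − 68) / (13279.4 + 1350 − 2 × 68) = 1350 × 13211.4 / 14493.4 ≈ 1230.59 mm.
Far limit Df = s·(H − f)/(H − s) = 1350 × (13279.4 − 68) / (13279.4 − 1350) = 1350 × 13211.4 / 11929.4 ≈ 1495.08 mm.
Depth of field = Df − Dn = 1495.08 − 1230.59 ≈ 264.49 mm.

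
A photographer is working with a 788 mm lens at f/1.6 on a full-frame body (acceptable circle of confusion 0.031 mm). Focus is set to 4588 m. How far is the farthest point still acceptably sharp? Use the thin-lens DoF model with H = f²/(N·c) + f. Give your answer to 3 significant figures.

Hyperfocal distance H = f²/(N·c) + f = 788²/(1.6 × 0.031) + 788 = 620944/0.0496 + 788 ≈ 12519820.3 mm ≈ 12520 m.
Far limit Df = s·(H − f)/(H − s) = 4588000 × (12519820.3 − 788) / (12519820.3 − 4588000) = 4588000 × 12519032.3 / 7931820.3 ≈ 7241379 mm ≈ 7240 m.

7240 m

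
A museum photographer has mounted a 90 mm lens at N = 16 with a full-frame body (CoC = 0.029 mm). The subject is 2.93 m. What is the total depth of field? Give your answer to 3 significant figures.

Hyperfocal distance H = f²/(N·c) + f = 90²/(16 × 0.029) + 90 = 8100/0.464 + 90 ≈ 17546.9 mm ≈ 17.55 m.
Near limit Dn = s·(H − f)/(H + s − 2f) = 2930 × (17546.9 − 90) / (17546.9 + 2930 − 2 × 90) = 2930 × 17456.9 / 20296.9 ≈ 2520.03 mm.
Far limit Df = s·(H − f)/(H − s) = 2930 × (17546.9 − 90) / (17546.9 − 2930) = 2930 × 17456.9 / 14616.9 ≈ 3499.29 mm.
Depth of field = Df − Dn = 3499.29 − 2520.03 ≈ 979.26 mm ≈ 0.979 m.

0.979 m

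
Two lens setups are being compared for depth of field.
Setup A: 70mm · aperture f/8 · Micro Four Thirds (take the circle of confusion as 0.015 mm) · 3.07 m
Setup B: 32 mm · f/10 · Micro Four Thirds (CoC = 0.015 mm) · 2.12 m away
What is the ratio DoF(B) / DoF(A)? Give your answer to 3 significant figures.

Setup A: H = 70²/(8×0.015) + 70 ≈ 40903.3 mm; DoF = Df − Dn = 3313.44 − 2859.89 ≈ 453.55 mm.
Setup B: H = 32²/(10×0.015) + 32 ≈ 6858.7 mm; DoF = Df − Dn = 3054.1 − 1623.5 ≈ 1430.6 mm.
Ratio = 1430.6 / 453.55 ≈ 3.15.

3.15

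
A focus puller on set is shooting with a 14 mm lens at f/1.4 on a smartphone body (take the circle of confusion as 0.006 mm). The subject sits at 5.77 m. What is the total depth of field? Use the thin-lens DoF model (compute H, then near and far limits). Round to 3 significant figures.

3.03 m

Hyperfocal distance H = f²/(N·c) + f = 14²/(1.4 × 0.006) + 14 = 196/0.0084 + 14 ≈ 23347.3 mm ≈ 23.35 m.
Near limit Dn = s·(H − f)/(H + s − 2f) = 5770 × (23347.3 − 14) / (23347.3 + 5770 − 2 × 14) = 5770 × 23333.3 / 29089.3 ≈ 4628.3 mm.
Far limit Df = s·(H − f)/(H − s) = 5770 × (23347.3 − 14) / (23347.3 − 5770) = 5770 × 23333.3 / 17577.3 ≈ 7659.5 mm.
Depth of field = Df − Dn = 7659.5 − 4628.3 ≈ 3031.2 mm ≈ 3.03 m.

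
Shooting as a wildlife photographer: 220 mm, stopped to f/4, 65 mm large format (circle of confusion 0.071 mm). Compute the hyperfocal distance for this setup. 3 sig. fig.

Hyperfocal distance H = f²/(N·c) + f = 220²/(4 × 0.071) + 220 = 48400/0.284 + 220 ≈ 170642.5 mm ≈ 171 m.

171 m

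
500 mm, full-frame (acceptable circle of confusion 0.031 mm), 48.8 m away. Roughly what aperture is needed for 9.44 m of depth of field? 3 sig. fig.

f/16

Write h = H − f = f²/(N·c). The thin-lens limits are Dn = s·h/(h + (s−f)) and Df = s·h/(h − (s−f)), so DoF = Df − Dn = 2·s·(s−f)·h / (h² − (s−f)²).
That is a quadratic in h: DoF·h² − 2·s·(s−f)·h − DoF·(s−f)² = 0 ⇒ h = (s−f)·(s + √(s² + DoF²)) / DoF = 48300 × (48800 + √(48800² + 9440²)) / 9440 = 48300 × (48800 + 49704.7) / 9440 ≈ 504002 mm.
Then N = f²/(c·h) = 500² / (0.031 × 504002) = 250000 / 15624 ≈ 16.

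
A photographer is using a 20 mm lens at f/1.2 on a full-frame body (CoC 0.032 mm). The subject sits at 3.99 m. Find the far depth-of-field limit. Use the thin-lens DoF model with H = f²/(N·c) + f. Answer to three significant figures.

6.45 m

Hyperfocal distance H = f²/(N·c) + f = 20²/(1.2 × 0.032) + 20 = 400/0.0384 + 20 ≈ 10436.7 mm ≈ 10.44 m.
Far limit Df = s·(H − f)/(H − s) = 3990 × (10436.7 − 20) / (10436.7 − 3990) = 3990 × 10416.7 / 6446.7 ≈ 6447.1 mm ≈ 6.45 m.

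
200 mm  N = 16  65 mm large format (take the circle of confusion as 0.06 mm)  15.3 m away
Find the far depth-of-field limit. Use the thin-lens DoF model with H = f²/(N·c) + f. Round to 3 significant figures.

24.0 m

Hyperfocal distance H = f²/(N·c) + f = 200²/(16 × 0.06) + 200 = 40000/0.96 + 200 ≈ 41866.7 mm ≈ 41.87 m.
Far limit Df = s·(H − f)/(H − s) = 15300 × (41866.7 − 200) / (41866.7 − 15300) = 15300 × 41666.7 / 26566.7 ≈ 23996 mm ≈ 24.0 m.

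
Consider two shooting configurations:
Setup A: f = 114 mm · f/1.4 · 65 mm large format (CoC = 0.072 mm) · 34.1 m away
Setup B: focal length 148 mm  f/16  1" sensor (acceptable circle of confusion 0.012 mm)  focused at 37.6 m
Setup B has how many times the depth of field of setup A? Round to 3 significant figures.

Setup A: H = 114²/(1.4×0.072) + 114 ≈ 129042.6 mm; DoF = Df − Dn = 46307 − 26986 ≈ 19321 mm.
Setup B: H = 148²/(16×0.012) + 148 ≈ 114231.3 mm; DoF = Df − Dn = 55976 − 28307 ≈ 27669 mm.
Ratio = 27669 / 19321 ≈ 1.43.

1.43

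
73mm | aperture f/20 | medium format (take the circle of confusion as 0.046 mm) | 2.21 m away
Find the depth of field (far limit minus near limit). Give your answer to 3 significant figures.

1.89 m

Hyperfocal distance H = f²/(N·c) + f = 73²/(20 × 0.046) + 73 = 5329/0.92 + 73 ≈ 5865.4 mm ≈ 5.865 m.
Near limit Dn = s·(H − f)/(H + s − 2f) = 2210 × (5865.4 − 73) / (5865.4 + 2210 − 2 × 73) = 2210 × 5792.4 / 7929.4 ≈ 1614.4 mm.
Far limit Df = s·(H − f)/(H − s) = 2210 × (5865.4 − 73) / (5865.4 − 2210) = 2210 × 5792.4 / 3655.4 ≈ 3502.0 mm.
Depth of field = Df − Dn = 3502.0 − 1614.4 ≈ 1887.6 mm ≈ 1.89 m.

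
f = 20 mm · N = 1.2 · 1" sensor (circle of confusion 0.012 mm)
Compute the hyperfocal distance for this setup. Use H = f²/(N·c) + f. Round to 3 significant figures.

27.8 m

Hyperfocal distance H = f²/(N·c) + f = 20²/(1.2 × 0.012) + 20 = 400/0.0144 + 20 ≈ 27797.8 mm ≈ 27.8 m.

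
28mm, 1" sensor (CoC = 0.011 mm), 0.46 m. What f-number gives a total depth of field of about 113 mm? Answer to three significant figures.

f/20

Write h = H − f = f²/(N·c). The thin-lens limits are Dn = s·h/(h + (s−f)) and Df = s·h/(h − (s−f)), so DoF = Df − Dn = 2·s·(s−f)·h / (h² − (s−f)²).
That is a quadratic in h: DoF·h² − 2·s·(s−f)·h − DoF·(s−f)² = 0 ⇒ h = (s−f)·(s + √(s² + DoF²)) / DoF = 432 × (460 + √(460² + 113²)) / 113 = 432 × (460 + 473.676) / 113 ≈ 3569.5 mm.
Then N = f²/(c·h) = 28² / (0.011 × 3569.5) = 784 / 39.264 ≈ 20.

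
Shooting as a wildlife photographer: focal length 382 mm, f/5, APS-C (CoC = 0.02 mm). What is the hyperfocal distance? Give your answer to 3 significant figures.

1460 m

Hyperfocal distance H = f²/(N·c) + f = 382²/(5 × 0.02) + 382 = 145924/0.1 + 382 ≈ 1459622.0 mm ≈ 1460 m.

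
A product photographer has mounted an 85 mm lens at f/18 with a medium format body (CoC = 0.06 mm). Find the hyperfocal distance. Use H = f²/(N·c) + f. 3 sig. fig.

Hyperfocal distance H = f²/(N·c) + f = 85²/(18 × 0.06) + 85 = 7225/1.08 + 85 ≈ 6774.8 mm ≈ 6.77 m.

6.77 m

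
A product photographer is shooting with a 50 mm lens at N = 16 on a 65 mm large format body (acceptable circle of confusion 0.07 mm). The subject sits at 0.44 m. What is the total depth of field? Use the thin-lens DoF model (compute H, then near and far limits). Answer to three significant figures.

Hyperfocal distance H = f²/(N·c) + f = 50²/(16 × 0.07) + 50 = 2500/1.12 + 50 ≈ 2282.1 mm ≈ 2.282 m.
Near limit Dn = s·(H − f)/(H + s − 2f) = 440 × (2282.1 − 50) / (2282.1 + 440 − 2 × 50) = 440 × 2232.1 / 2622.1 ≈ 374.56 mm.
Far limit Df = s·(H − f)/(H − s) = 440 × (2282.1 − 50) / (2282.1 − 440) = 440 × 2232.1 / 1842.1 ≈ 533.15 mm.
Depth of field = Df − Dn = 533.15 − 374.56 ≈ 158.59 mm.

159 mm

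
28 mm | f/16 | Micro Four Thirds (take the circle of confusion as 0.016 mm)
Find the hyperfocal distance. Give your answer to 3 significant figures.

3.09 m

Hyperfocal distance H = f²/(N·c) + f = 28²/(16 × 0.016) + 28 = 784/0.256 + 28 ≈ 3090.5 mm ≈ 3.09 m.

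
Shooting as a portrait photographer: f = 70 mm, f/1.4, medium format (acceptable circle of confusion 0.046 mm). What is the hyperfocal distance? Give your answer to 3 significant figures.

76.2 m

Hyperfocal distance H = f²/(N·c) + f = 70²/(1.4 × 0.046) + 70 = 4900/0.0644 + 70 ≈ 76157.0 mm ≈ 76.2 m.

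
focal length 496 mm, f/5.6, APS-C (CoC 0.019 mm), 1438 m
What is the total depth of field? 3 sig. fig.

2910 m

Hyperfocal distance H = f²/(N·c) + f = 496²/(5.6 × 0.019) + 496 = 246016/0.1064 + 496 ≈ 2312676.5 mm ≈ 2313 m.
Near limit Dn = s·(H − f)/(H + s − 2f) = 1438000 × (2312676.5 − 496) / (2312676.5 + 1438000 − 2 × 496) = 1438000 × 2312180.5 / 3749684.5 ≈ 886719 mm.
Far limit Df = s·(H − f)/(H − s) = 1438000 × (2312676.5 − 496) / (2312676.5 − 1438000) = 1438000 × 2312180.5 / 874676.5 ≈ 3801309 mm.
Depth of field = Df − Dn = 3801309 − 886719 ≈ 2914590 mm ≈ 2910 m.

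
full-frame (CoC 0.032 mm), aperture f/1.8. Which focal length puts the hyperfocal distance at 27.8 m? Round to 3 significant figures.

From H = f²/(N·c) + f, with f ≪ H: f ≈ √(H·N·c) = √(27800 × 1.8 × 0.032) = √1601.3 ≈ 40.02 mm.
The +f correction barely moves this — solving exactly, f² + N·c·f − N·c·H = 0 ⇒ f = (−N·c + √((N·c)² + 4·N·c·H))/2 = (−0.0576 + √6405.1)/2 ≈ 39.987 mm, so f ≈ 40.0 mm.

40.0 mm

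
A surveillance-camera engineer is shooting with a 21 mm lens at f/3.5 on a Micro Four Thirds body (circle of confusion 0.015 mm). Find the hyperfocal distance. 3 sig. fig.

8.42 m

Hyperfocal distance H = f²/(N·c) + f = 21²/(3.5 × 0.015) + 21 = 441/0.0525 + 21 ≈ 8421.0 mm ≈ 8.42 m.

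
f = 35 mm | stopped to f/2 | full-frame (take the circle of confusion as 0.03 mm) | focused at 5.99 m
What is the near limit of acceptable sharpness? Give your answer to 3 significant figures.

4.64 m

Hyperfocal distance H = f²/(N·c) + f = 35²/(2 × 0.03) + 35 = 1225/0.06 + 35 ≈ 20451.7 mm ≈ 20.45 m.
Near limit Dn = s·(H − f)/(H + s − 2f) = 5990 × (20451.7 − 35) / (20451.7 + 5990 − 2 × 35) = 5990 × 20416.7 / 26371.7 ≈ 4637.4 mm ≈ 4.64 m.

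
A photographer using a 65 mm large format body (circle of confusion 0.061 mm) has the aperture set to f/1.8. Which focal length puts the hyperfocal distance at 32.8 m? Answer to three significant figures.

60.0 mm

From H = f²/(N·c) + f, with f ≪ H: f ≈ √(H·N·c) = √(32800 × 1.8 × 0.061) = √3601.4 ≈ 60.01 mm.
The +f correction barely moves this — solving exactly, f² + N·c·f − N·c·H = 0 ⇒ f = (−N·c + √((N·c)² + 4·N·c·H))/2 = (−0.1098 + √14406)/2 ≈ 59.957 mm, so f ≈ 60.0 mm.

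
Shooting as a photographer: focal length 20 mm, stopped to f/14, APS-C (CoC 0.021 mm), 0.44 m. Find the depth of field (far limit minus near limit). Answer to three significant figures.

300 mm

Hyperfocal distance H = f²/(N·c) + f = 20²/(14 × 0.021) + 20 = 400/0.294 + 20 ≈ 1380.5 mm ≈ 1.381 m.
Near limit Dn = s·(H − f)/(H + s − 2f) = 440 × (1380.5 − 20) / (1380.5 + 440 − 2 × 20) = 440 × 1360.5 / 1780.5 ≈ 336.21 mm.
Far limit Df = s·(H − f)/(H − s) = 440 × (1380.5 − 20) / (1380.5 − 440) = 440 × 1360.5 / 940.5 ≈ 636.48 mm.
Depth of field = Df − Dn = 636.48 − 336.21 ≈ 300.27 mm.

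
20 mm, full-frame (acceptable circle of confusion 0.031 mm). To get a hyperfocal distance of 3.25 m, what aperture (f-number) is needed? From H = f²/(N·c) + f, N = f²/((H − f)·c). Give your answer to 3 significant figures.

f/3.99

Rearrange H = f²/(N·c) + f for N: N = f² / ((H − f)·c).
N = 20² / ((3250 − 20) × 0.031) = 400 / 100.1 ≈ 3.99.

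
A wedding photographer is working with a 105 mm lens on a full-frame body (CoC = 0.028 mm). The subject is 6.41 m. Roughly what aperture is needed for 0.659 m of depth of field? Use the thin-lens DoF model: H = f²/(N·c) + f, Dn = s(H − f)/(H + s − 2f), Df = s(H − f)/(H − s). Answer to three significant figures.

f/3.20

Write h = H − f = f²/(N·c). The thin-lens limits are Dn = s·h/(h + (s−f)) and Df = s·h/(h − (s−f)), so DoF = Df − Dn = 2·s·(s−f)·h / (h² − (s−f)²).
That is a quadratic in h: DoF·h² − 2·s·(s−f)·h − DoF·(s−f)² = 0 ⇒ h = (s−f)·(s + √(s² + DoF²)) / DoF = 6305 × (6410 + √(6410² + 659²)) / 659 = 6305 × (6410 + 6443.79) / 659 ≈ 122979 mm.
Then N = f²/(c·h) = 105² / (0.028 × 122979) = 11025 / 3443.4 ≈ 3.20.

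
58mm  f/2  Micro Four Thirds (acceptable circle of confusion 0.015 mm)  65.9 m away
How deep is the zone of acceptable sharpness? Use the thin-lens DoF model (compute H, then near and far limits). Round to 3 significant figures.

Hyperfocal distance H = f²/(N·c) + f = 58²/(2 × 0.015) + 58 = 3364/0.03 + 58 ≈ 112191.3 mm ≈ 112.2 m.
Near limit Dn = s·(H − f)/(H + s − 2f) = 65900 × (112191.3 − 58) / (112191.3 + 65900 − 2 × 58) = 65900 × 112133.3 / 177975.3 ≈ 41520 mm.
Far limit Df = s·(H − f)/(H − s) = 65900 × (112191.3 − 58) / (112191.3 − 65900) = 65900 × 112133.3 / 46291.3 ≈ 159632 mm.
Depth of field = Df − Dn = 159632 − 41520 ≈ 118112 mm ≈ 118 m.

118 m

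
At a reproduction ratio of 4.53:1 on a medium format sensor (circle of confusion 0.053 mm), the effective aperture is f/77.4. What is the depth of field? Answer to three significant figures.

0.400 mm

At magnification m, DoF ≈ 2·N_eff·c/m² = 2 × 77.4 × 0.053 / 4.53² = 8.204 / 20.52 ≈ 0.4 mm.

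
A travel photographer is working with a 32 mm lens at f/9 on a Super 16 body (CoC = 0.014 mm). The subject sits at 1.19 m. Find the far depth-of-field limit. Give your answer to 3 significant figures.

Hyperfocal distance H = f²/(N·c) + f = 32²/(9 × 0.014) + 32 = 1024/0.126 + 32 ≈ 8159.0 mm ≈ 8.159 m.
Far limit Df = s·(H − f)/(H − s) = 1190 × (8159.0 − 32) / (8159.0 − 1190) = 1190 × 8127.0 / 6969.0 ≈ 1387.7 mm ≈ 1.39 m.

1.39 m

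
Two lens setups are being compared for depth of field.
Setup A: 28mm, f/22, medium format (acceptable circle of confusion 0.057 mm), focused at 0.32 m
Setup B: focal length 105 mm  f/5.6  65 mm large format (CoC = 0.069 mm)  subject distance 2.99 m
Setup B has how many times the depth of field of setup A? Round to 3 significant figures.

Setup A: H = 28²/(22×0.057) + 28 ≈ 653.2 mm; DoF = Df − Dn = 600.43 − 218.12 ≈ 382.31 mm.
Setup B: H = 105²/(5.6×0.069) + 105 ≈ 28637.6 mm; DoF = Df − Dn = 3326.33 − 2715.44 ≈ 610.89 mm.
Ratio = 610.89 / 382.31 ≈ 1.60.

1.60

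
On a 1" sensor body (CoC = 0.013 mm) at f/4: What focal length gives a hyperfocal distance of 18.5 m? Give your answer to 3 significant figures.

31.0 mm

From H = f²/(N·c) + f, with f ≪ H: f ≈ √(H·N·c) = √(18500 × 4 × 0.013) = √962.00 ≈ 31.02 mm.
The +f correction barely moves this — solving exactly, f² + N·c·f − N·c·H = 0 ⇒ f = (−N·c + √((N·c)² + 4·N·c·H))/2 = (−0.052 + √3848.0)/2 ≈ 30.990 mm, so f ≈ 31.0 mm.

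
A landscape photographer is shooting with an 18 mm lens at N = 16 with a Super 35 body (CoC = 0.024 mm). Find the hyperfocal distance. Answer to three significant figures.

0.862 m

Hyperfocal distance H = f²/(N·c) + f = 18²/(16 × 0.024) + 18 = 324/0.384 + 18 ≈ 861.8 mm ≈ 0.862 m.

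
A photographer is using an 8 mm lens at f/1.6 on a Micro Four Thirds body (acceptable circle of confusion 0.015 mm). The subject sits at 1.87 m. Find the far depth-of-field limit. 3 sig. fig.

6.20 m

Hyperfocal distance H = f²/(N·c) + f = 8²/(1.6 × 0.015) + 8 = 64/0.024 + 8 ≈ 2674.7 mm ≈ 2.675 m.
Far limit Df = s·(H − f)/(H − s) = 1870 × (2674.7 − 8) / (2674.7 − 1870) = 1870 × 2666.7 / 804.7 ≈ 6197.2 mm ≈ 6.20 m.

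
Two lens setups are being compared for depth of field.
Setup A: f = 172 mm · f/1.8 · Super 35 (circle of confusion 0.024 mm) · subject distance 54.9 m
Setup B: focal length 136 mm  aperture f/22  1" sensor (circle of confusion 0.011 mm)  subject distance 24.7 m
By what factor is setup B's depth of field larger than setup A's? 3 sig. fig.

Setup A: H = 172²/(1.8×0.024) + 172 ≈ 684986.8 mm; DoF = Df − Dn = 59668.5 − 50837.3 ≈ 8831.2 mm.
Setup B: H = 136²/(22×0.011) + 136 ≈ 76565.8 mm; DoF = Df − Dn = 36398 − 18692 ≈ 17706 mm.
Ratio = 17706 / 8831.2 ≈ 2.00.

2.00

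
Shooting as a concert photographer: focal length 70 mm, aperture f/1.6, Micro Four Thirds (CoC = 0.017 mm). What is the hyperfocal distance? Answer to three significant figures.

180 m

Hyperfocal distance H = f²/(N·c) + f = 70²/(1.6 × 0.017) + 70 = 4900/0.0272 + 70 ≈ 180217.1 mm ≈ 180 m.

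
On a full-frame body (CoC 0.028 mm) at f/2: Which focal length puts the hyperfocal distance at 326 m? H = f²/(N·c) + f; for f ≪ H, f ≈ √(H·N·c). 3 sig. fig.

From H = f²/(N·c) + f, with f ≪ H: f ≈ √(H·N·c) = √(326000 × 2 × 0.028) = √18256 ≈ 135.1 mm.
The +f correction barely moves this — solving exactly, f² + N·c·f − N·c·H = 0 ⇒ f = (−N·c + √((N·c)² + 4·N·c·H))/2 = (−0.056 + √73024)/2 ≈ 135.09 mm, so f ≈ 135 mm.

135 mm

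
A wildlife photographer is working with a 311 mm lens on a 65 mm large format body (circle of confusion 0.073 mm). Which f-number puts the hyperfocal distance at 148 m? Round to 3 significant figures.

f/8.97

Rearrange H = f²/(N·c) + f for N: N = f² / ((H − f)·c).
N = 311² / ((148000 − 311) × 0.073) = 96721 / 10781 ≈ 8.97.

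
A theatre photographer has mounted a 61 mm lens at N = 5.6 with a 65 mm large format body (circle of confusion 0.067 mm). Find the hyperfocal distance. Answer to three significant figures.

9.98 m

Hyperfocal distance H = f²/(N·c) + f = 61²/(5.6 × 0.067) + 61 = 3721/0.3752 + 61 ≈ 9978.4 mm ≈ 9.98 m.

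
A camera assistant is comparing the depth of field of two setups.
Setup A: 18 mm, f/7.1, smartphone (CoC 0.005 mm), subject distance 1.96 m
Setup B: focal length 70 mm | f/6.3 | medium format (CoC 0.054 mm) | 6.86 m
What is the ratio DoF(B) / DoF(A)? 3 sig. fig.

Setup A: H = 18²/(7.1×0.005) + 18 ≈ 9144.8 mm; DoF = Df − Dn = 2489.78 − 1616.12 ≈ 873.66 mm.
Setup B: H = 70²/(6.3×0.054) + 70 ≈ 14473.3 mm; DoF = Df − Dn = 12978.2 − 4662.2 ≈ 8316.0 mm.
Ratio = 8316.0 / 873.66 ≈ 9.52.

9.52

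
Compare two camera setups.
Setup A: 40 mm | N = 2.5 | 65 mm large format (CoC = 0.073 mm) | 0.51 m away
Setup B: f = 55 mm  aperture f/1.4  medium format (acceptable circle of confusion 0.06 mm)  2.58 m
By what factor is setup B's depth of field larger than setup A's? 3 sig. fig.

6.63

Setup A: H = 40²/(2.5×0.073) + 40 ≈ 8807.1 mm; DoF = Df − Dn = 538.890 − 484.050 ≈ 54.840 mm.
Setup B: H = 55²/(1.4×0.06) + 55 ≈ 36066.9 mm; DoF = Df − Dn = 2774.54 − 2410.95 ≈ 363.59 mm.
Ratio = 363.59 / 54.840 ≈ 6.63.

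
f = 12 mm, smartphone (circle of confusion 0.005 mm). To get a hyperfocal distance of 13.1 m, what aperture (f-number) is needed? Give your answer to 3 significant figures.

f/2.20

Rearrange H = f²/(N·c) + f for N: N = f² / ((H − f)·c).
N = 12² / ((13100 − 12) × 0.005) = 144 / 65.44 ≈ 2.20.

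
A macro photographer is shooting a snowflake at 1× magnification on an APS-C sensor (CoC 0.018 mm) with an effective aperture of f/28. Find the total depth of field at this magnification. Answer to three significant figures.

1.01 mm

At magnification m, DoF ≈ 2·N_eff·c/m² = 2 × 28 × 0.018 / 1² = 1.008 / 1 ≈ 1.01 mm.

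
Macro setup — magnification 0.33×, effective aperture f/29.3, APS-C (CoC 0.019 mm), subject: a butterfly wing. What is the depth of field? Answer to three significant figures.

10.2 mm

At magnification m, DoF ≈ 2·N_eff·c/m² = 2 × 29.3 × 0.019 / 0.33² = 1.113 / 0.1089 ≈ 10.2 mm.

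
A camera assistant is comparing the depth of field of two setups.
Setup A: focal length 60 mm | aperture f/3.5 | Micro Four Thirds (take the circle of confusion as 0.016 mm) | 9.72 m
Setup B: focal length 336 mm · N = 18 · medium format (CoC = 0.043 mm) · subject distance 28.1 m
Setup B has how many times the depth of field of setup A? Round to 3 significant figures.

Setup A: H = 60²/(3.5×0.016) + 60 ≈ 64345.7 mm; DoF = Df − Dn = 11438.9 − 8450.2 ≈ 2988.7 mm.
Setup B: H = 336²/(18×0.043) + 336 ≈ 146196.5 mm; DoF = Df − Dn = 34706 − 23607 ≈ 11099 mm.
Ratio = 11099 / 2988.7 ≈ 3.71.

3.71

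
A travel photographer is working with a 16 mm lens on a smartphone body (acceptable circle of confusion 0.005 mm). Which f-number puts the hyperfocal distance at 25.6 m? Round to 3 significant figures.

Rearrange H = f²/(N·c) + f for N: N = f² / ((H − f)·c).
N = 16² / ((25600 − 16) × 0.005) = 256 / 127.9 ≈ 2.00.

f/2.00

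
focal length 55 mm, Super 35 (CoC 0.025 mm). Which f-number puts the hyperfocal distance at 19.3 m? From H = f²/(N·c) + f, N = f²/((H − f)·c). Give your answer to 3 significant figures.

f/6.29

Rearrange H = f²/(N·c) + f for N: N = f² / ((H − f)·c).
N = 55² / ((19300 − 55) × 0.025) = 3025 / 481.1 ≈ 6.29.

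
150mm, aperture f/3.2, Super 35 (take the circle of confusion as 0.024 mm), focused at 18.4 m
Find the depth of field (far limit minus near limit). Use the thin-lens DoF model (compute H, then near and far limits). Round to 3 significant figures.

Hyperfocal distance H = f²/(N·c) + f = 150²/(3.2 × 0.024) + 150 = 22500/0.0768 + 150 ≈ 293118.8 mm ≈ 293.1 m.
Near limit Dn = s·(H − f)/(H + s − 2f) = 18400 × (293118.8 − 150) / (293118.8 + 18400 − 2 × 150) = 18400 × 292968.8 / 311218.8 ≈ 17321.0 mm.
Far limit Df = s·(H − f)/(H − s) = 18400 × (293118.8 − 150) / (293118.8 − 18400) = 18400 × 292968.8 / 274718.8 ≈ 19622.3 mm.
Depth of field = Df − Dn = 19622.3 − 17321.0 ≈ 2301.3 mm ≈ 2.30 m.

2.30 m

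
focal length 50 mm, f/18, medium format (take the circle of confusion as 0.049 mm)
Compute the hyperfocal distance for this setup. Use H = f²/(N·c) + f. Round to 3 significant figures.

2.88 m

Hyperfocal distance H = f²/(N·c) + f = 50²/(18 × 0.049) + 50 = 2500/0.882 + 50 ≈ 2884.5 mm ≈ 2.88 m.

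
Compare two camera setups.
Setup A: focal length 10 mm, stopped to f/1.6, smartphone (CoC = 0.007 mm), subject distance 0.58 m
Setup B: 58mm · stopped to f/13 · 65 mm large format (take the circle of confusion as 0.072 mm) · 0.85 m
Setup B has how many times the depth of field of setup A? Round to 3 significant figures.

Setup A: H = 10²/(1.6×0.007) + 10 ≈ 8938.6 mm; DoF = Df − Dn = 619.552 − 545.195 ≈ 74.357 mm.
Setup B: H = 58²/(13×0.072) + 58 ≈ 3652.0 mm; DoF = Df − Dn = 1090.26 − 696.51 ≈ 393.75 mm.
Ratio = 393.75 / 74.357 ≈ 5.30.

5.30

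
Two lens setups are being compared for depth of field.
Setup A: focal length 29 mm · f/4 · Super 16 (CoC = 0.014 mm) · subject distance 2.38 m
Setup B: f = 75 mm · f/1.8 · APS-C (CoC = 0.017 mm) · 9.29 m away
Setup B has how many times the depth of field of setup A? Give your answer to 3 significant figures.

1.22

Setup A: H = 29²/(4×0.014) + 29 ≈ 15046.9 mm; DoF = Df − Dn = 2821.73 − 2057.85 ≈ 763.88 mm.
Setup B: H = 75²/(1.8×0.017) + 75 ≈ 183898.5 mm; DoF = Df − Dn = 9780.28 − 8846.53 ≈ 933.75 mm.
Ratio = 933.75 / 763.88 ≈ 1.22.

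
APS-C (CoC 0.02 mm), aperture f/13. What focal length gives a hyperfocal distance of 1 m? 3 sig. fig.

From H = f²/(N·c) + f, with f ≪ H: f ≈ √(H·N·c) = √(1000 × 13 × 0.02) = √260.00 ≈ 16.12 mm.
Exact: f² + N·c·f − N·c·H = 0 ⇒ f = (−N·c + √((N·c)² + 4·N·c·H))/2 = (−0.26 + √1040.1)/2 ≈ 15.995 mm ≈ 16.0 mm.

16.0 mm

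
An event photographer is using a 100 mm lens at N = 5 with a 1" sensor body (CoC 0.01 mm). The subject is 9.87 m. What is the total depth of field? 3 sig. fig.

Hyperfocal distance H = f²/(N·c) + f = 100²/(5 × 0.01) + 100 = 10000/0.05 + 100 ≈ 200100.0 mm ≈ 200.1 m.
Near limit Dn = s·(H − f)/(H + s − 2f) = 9870 × (200100.0 − 100) / (200100.0 + 9870 − 2 × 100) = 9870 × 200000.0 / 209770.0 ≈ 9410.31 mm.
Far limit Df = s·(H − f)/(H − s) = 9870 × (200100.0 − 100) / (200100.0 − 9870) = 9870 × 200000.0 / 190230.0 ≈ 10376.91 mm.
Depth of field = Df − Dn = 10376.91 − 9410.31 ≈ 966.60 mm ≈ 0.967 m.

0.967 m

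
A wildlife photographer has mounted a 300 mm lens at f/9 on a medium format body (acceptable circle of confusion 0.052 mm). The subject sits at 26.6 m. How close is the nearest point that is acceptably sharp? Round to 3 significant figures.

Hyperfocal distance H = f²/(N·c) + f = 300²/(9 × 0.052) + 300 = 90000/0.468 + 300 ≈ 192607.7 mm ≈ 192.6 m.
Near limit Dn = s·(H − f)/(H + s − 2f) = 26600 × (192607.7 − 300) / (192607.7 + 26600 − 2 × 300) = 26600 × 192307.7 / 218607.7 ≈ 23400 mm ≈ 23.4 m.

23.4 m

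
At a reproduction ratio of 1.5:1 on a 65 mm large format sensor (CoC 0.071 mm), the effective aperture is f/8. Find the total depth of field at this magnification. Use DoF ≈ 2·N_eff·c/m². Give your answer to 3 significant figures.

0.505 mm

At magnification m, DoF ≈ 2·N_eff·c/m² = 2 × 8 × 0.071 / 1.5² = 1.136 / 2.25 ≈ 0.505 mm.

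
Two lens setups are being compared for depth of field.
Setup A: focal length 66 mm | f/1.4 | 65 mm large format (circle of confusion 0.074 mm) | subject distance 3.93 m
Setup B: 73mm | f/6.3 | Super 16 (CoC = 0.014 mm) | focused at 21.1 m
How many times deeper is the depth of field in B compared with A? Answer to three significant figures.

Setup A: H = 66²/(1.4×0.074) + 66 ≈ 42112.3 mm; DoF = Df − Dn = 4327.71 − 3599.24 ≈ 728.47 mm.
Setup B: H = 73²/(6.3×0.014) + 73 ≈ 60492.5 mm; DoF = Df − Dn = 32363 − 15653 ≈ 16710 mm.
Ratio = 16710 / 728.47 ≈ 22.9.

22.9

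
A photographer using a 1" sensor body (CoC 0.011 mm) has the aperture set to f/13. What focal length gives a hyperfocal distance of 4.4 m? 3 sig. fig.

From H = f²/(N·c) + f, with f ≪ H: f ≈ √(H·N·c) = √(4400 × 13 × 0.011) = √629.20 ≈ 25.08 mm.
Exact: f² + N·c·f − N·c·H = 0 ⇒ f = (−N·c + √((N·c)² + 4·N·c·H))/2 = (−0.143 + √2516.8)/2 ≈ 25.012 mm ≈ 25.0 mm.

25.0 mm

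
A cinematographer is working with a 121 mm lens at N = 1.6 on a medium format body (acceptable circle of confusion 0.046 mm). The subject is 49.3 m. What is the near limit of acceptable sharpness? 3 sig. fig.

39.5 m

Hyperfocal distance H = f²/(N·c) + f = 121²/(1.6 × 0.046) + 121 = 14641/0.0736 + 121 ≈ 199047.6 mm ≈ 199.0 m.
Near limit Dn = s·(H − f)/(H + s − 2f) = 49300 × (199047.6 − 121) / (199047.6 + 49300 − 2 × 121) = 49300 × 198926.6 / 248105.6 ≈ 39528 mm ≈ 39.5 m.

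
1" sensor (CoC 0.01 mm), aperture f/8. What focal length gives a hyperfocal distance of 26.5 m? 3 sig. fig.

46.0 mm

From H = f²/(N·c) + f, with f ≪ H: f ≈ √(H·N·c) = √(26500 × 8 × 0.01) = √2120.0 ≈ 46.04 mm.
The +f correction barely moves this — solving exactly, f² + N·c·f − N·c·H = 0 ⇒ f = (−N·c + √((N·c)² + 4·N·c·H))/2 = (−0.08 + √8480.0)/2 ≈ 46.003 mm, so f ≈ 46.0 mm.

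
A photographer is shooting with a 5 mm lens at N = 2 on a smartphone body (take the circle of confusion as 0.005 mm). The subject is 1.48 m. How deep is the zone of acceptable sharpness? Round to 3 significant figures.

Hyperfocal distance H = f²/(N·c) + f = 5²/(2 × 0.005) + 5 = 25/0.01 + 5 ≈ 2505.0 mm ≈ 2.505 m.
Near limit Dn = s·(H − f)/(H + s − 2f) = 1480 × (2505.0 − 5) / (2505.0 + 1480 − 2 × 5) = 1480 × 2500.0 / 3975.0 ≈ 930.8 mm.
Far limit Df = s·(H − f)/(H − s) = 1480 × (2505.0 − 5) / (2505.0 − 1480) = 1480 × 2500.0 / 1025.0 ≈ 3609.8 mm.
Depth of field = Df − Dn = 3609.8 − 930.8 ≈ 2679.0 mm ≈ 2.68 m.

2.68 m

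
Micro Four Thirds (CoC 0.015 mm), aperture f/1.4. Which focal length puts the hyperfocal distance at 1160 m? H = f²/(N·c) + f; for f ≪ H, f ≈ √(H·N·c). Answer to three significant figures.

156 mm

From H = f²/(N·c) + f, with f ≪ H: f ≈ √(H·N·c) = √(1160000 × 1.4 × 0.015) = √24360 ≈ 156.1 mm.
The +f correction barely moves this — solving exactly, f² + N·c·f − N·c·H = 0 ⇒ f = (−N·c + √((N·c)² + 4·N·c·H))/2 = (−0.021 + √97440)/2 ≈ 156.07 mm, so f ≈ 156 mm.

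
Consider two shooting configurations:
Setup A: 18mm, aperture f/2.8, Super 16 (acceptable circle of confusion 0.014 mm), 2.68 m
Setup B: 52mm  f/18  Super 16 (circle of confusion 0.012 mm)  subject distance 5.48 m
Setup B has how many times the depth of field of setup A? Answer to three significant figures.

Setup A: H = 18²/(2.8×0.014) + 18 ≈ 8283.3 mm; DoF = Df − Dn = 3953.2 − 2027.1 ≈ 1926.1 mm.
Setup B: H = 52²/(18×0.012) + 52 ≈ 12570.5 mm; DoF = Df − Dn = 9675.1 − 3822.6 ≈ 5852.5 mm.
Ratio = 5852.5 / 1926.1 ≈ 3.04.

3.04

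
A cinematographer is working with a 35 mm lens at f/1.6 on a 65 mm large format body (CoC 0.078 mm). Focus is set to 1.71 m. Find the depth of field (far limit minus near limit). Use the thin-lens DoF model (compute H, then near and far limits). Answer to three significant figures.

0.601 m

Hyperfocal distance H = f²/(N·c) + f = 35²/(1.6 × 0.078) + 35 = 1225/0.1248 + 35 ≈ 9850.7 mm ≈ 9.851 m.
Near limit Dn = s·(H − f)/(H + s − 2f) = 1710 × (9850.7 − 35) / (9850.7 + 1710 − 2 × 35) = 1710 × 9815.7 / 11490.7 ≈ 1460.73 mm.
Far limit Df = s·(H − f)/(H − s) = 1710 × (9850.7 − 35) / (9850.7 − 1710) = 1710 × 9815.7 / 8140.7 ≈ 2061.84 mm.
Depth of field = Df − Dn = 2061.84 − 1460.73 ≈ 601.11 mm ≈ 0.601 m.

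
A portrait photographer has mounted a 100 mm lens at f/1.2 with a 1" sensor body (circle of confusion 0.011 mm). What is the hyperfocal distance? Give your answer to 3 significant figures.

758 m

Hyperfocal distance H = f²/(N·c) + f = 100²/(1.2 × 0.011) + 100 = 10000/0.0132 + 100 ≈ 757675.8 mm ≈ 758 m.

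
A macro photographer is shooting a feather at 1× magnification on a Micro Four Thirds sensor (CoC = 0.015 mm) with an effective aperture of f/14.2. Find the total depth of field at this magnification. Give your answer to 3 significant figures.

0.426 mm

At magnification m, DoF ≈ 2·N_eff·c/m² = 2 × 14.2 × 0.015 / 1² = 0.426 / 1 ≈ 0.426 mm.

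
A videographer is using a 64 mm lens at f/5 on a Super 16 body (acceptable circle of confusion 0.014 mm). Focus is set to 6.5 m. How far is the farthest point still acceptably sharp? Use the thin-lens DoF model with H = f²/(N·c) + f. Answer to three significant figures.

Hyperfocal distance H = f²/(N·c) + f = 64²/(5 × 0.014) + 64 = 4096/0.07 + 64 ≈ 58578.3 mm ≈ 58.58 m.
Far limit Df = s·(H − f)/(H − s) = 6500 × (58578.3 − 64) / (58578.3 − 6500) = 6500 × 58514.3 / 52078.3 ≈ 7303.3 mm ≈ 7.30 m.

7.30 m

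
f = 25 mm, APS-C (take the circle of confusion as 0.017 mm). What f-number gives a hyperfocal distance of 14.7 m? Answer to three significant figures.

f/2.51

Rearrange H = f²/(N·c) + f for N: N = f² / ((H − f)·c).
N = 25² / ((14700 − 25) × 0.017) = 625 / 249.5 ≈ 2.51.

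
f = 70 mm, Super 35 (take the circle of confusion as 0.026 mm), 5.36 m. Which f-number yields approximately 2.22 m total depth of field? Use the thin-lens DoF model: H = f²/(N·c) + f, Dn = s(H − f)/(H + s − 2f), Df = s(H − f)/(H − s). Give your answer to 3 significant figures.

f/7.09

Write h = H − f = f²/(N·c). The thin-lens limits are Dn = s·h/(h + (s−f)) and Df = s·h/(h − (s−f)), so DoF = Df − Dn = 2·s·(s−f)·h / (h² − (s−f)²).
That is a quadratic in h: DoF·h² − 2·s·(s−f)·h − DoF·(s−f)² = 0 ⇒ h = (s−f)·(s + √(s² + DoF²)) / DoF = 5290 × (5360 + √(5360² + 2220²)) / 2220 = 5290 × (5360 + 5801.55) / 2220 ≈ 26597 mm.
Then N = f²/(c·h) = 70² / (0.026 × 26597) = 4900 / 691.51 ≈ 7.09.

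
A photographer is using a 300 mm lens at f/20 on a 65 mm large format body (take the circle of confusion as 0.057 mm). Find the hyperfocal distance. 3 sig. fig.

79.2 m

Hyperfocal distance H = f²/(N·c) + f = 300²/(20 × 0.057) + 300 = 90000/1.14 + 300 ≈ 79247.4 mm ≈ 79.2 m.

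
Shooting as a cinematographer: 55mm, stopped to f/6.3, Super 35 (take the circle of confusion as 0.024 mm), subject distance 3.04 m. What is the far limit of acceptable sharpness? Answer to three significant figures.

Hyperfocal distance H = f²/(N·c) + f = 55²/(6.3 × 0.024) + 55 = 3025/0.1512 + 55 ≈ 20061.6 mm ≈ 20.06 m.
Far limit Df = s·(H − f)/(H − s) = 3040 × (20061.6 − 55) / (20061.6 − 3040) = 3040 × 20006.6 / 17021.6 ≈ 3573.1 mm ≈ 3.57 m.

3.57 m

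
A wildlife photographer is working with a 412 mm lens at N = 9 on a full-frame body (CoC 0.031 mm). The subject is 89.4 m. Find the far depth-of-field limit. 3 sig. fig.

Hyperfocal distance H = f²/(N·c) + f = 412²/(9 × 0.031) + 412 = 169744/0.279 + 412 ≈ 608813.4 mm ≈ 608.8 m.
Far limit Df = s·(H − f)/(H − s) = 89400 × (608813.4 − 412) / (608813.4 − 89400) = 89400 × 608401.4 / 519413.4 ≈ 104716 mm ≈ 105 m.

105 m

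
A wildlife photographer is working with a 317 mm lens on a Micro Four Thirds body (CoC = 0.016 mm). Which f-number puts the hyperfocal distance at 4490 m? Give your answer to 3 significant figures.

f/1.40

Rearrange H = f²/(N·c) + f for N: N = f² / ((H − f)·c).
N = 317² / ((4490000 − 317) × 0.016) = 100489 / 71835 ≈ 1.40.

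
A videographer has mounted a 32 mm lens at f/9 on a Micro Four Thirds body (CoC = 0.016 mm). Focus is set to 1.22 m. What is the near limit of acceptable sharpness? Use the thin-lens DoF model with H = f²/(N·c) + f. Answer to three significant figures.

1.05 m

Hyperfocal distance H = f²/(N·c) + f = 32²/(9 × 0.016) + 32 = 1024/0.144 + 32 ≈ 7143.1 mm ≈ 7.143 m.
Near limit Dn = s·(H − f)/(H + s − 2f) = 1220 × (7143.1 − 32) / (7143.1 + 1220 − 2 × 32) = 1220 × 7111.1 / 8299.1 ≈ 1045.4 mm ≈ 1.05 m.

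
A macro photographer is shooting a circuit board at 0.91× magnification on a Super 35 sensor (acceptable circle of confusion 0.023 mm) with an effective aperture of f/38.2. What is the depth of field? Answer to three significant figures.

At magnification m, DoF ≈ 2·N_eff·c/m² = 2 × 38.2 × 0.023 / 0.91² = 1.757 / 0.8281 ≈ 2.12 mm.

2.12 mm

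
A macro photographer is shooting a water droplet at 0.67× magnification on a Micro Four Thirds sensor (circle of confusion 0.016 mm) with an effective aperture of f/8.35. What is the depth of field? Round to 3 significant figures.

At magnification m, DoF ≈ 2·N_eff·c/m² = 2 × 8.35 × 0.016 / 0.67² = 0.2672 / 0.4489 ≈ 0.595 mm.

0.595 mm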